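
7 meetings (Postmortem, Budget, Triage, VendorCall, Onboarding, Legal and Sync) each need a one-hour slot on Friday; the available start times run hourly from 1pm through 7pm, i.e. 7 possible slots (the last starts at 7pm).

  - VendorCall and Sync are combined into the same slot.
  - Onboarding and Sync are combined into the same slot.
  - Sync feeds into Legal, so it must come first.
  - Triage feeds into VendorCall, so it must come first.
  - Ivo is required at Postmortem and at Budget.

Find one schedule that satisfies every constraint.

Sync=2pm; Onboarding=2pm; Triage=1pm; Postmortem=1pm; VendorCall=2pm; Budget=2pm; Legal=3pm

Checking: Triage(1pm) before VendorCall(2pm); Sync(2pm) before Legal(3pm); Postmortem(1pm) != Budget(2pm); VendorCall = Sync = 2pm; Onboarding = Sync = 2pm.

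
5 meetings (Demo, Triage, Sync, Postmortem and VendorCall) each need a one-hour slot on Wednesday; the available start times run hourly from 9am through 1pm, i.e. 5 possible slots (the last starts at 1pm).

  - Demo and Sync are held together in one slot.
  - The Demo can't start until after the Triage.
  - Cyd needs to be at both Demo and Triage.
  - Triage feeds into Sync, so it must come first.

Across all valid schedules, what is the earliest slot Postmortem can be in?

9am

Postmortem at 9am is achievable: Postmortem=9am; VendorCall=9am; Sync=10am; Triage=9am; Demo=10am.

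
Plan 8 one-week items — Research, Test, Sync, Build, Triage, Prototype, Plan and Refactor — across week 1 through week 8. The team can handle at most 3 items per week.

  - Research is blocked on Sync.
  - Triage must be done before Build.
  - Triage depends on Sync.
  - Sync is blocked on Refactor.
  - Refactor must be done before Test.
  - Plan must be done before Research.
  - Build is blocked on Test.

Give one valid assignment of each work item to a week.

Refactor -> week 1; Build -> week 4; Sync -> week 2; Prototype -> week 1; Research -> week 3; Plan -> week 1; Triage -> week 3; Test -> week 2

Checking: Test(week 2) before Build(week 4); Sync(week 2) before Triage(week 3); Refactor(week 1) before Sync(week 2); Sync(week 2) before Research(week 3); Triage(week 3) before Build(week 4); Plan(week 1) before Research(week 3); Refactor(week 1) before Test(week 2); max 3 per week (cap 3).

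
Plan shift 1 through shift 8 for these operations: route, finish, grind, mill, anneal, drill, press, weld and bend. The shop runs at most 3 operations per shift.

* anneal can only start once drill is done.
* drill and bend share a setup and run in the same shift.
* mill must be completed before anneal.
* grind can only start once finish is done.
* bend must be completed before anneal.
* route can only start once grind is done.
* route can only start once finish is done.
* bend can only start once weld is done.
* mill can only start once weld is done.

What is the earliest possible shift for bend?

shift 2

Precedence pushes bend to at least shift 2; downstream work caps bend at shift 7.
bend at shift 2 is achievable: mill -> shift 2; grind -> shift 3; route -> shift 4; finish -> shift 1; bend -> shift 2; drill -> shift 2; anneal -> shift 3; press -> shift 1; weld -> shift 1.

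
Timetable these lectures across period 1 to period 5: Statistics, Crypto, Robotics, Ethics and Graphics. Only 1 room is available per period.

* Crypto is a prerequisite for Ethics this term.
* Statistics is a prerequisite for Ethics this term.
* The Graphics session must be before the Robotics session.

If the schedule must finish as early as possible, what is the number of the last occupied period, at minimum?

The precedence chain requires at least 2 distinct periods.
With at most 1 per period and 5 lectures, at least 5 periods are needed.
5 works (last occupied period: period 5): for example Graphics -> period 4, Ethics -> period 3, Crypto -> period 2, Statistics -> period 1, Robotics -> period 5.

period 5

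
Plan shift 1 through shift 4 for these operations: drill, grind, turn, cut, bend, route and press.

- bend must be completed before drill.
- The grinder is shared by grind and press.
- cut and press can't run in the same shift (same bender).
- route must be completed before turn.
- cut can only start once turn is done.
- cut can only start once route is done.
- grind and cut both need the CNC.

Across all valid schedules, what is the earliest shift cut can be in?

Precedence pushes cut to at least shift 3.
cut at shift 3 is achievable: drill -> shift 2; press -> shift 2; grind -> shift 1; route -> shift 1; cut -> shift 3; bend -> shift 1; turn -> shift 2.

shift 3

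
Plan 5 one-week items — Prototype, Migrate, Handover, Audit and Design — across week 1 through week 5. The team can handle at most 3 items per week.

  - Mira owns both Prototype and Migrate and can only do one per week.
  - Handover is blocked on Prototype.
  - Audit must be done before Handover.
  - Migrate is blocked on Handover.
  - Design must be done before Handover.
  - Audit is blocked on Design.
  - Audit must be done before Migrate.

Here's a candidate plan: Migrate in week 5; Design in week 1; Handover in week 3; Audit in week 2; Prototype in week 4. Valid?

Invalid. Handover is blocked on Prototype.

Audit must be done before Handover — holds.
Handover is blocked on Prototype — violated.
Mira owns both Prototype and Migrate and can only do one per week — holds.
Migrate is blocked on Handover — holds.
Design must be done before Handover — holds.
Audit must be done before Migrate — holds.
Audit is blocked on Design — holds.
The team can handle at most 3 items per week — holds.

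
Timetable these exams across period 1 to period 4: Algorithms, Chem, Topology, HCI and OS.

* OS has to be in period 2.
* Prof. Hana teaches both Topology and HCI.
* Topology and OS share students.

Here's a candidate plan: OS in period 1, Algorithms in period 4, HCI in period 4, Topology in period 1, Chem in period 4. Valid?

No. Topology and OS share students is not satisfied.

Topology and OS share students — violated.
Prof. Hana teaches both Topology and HCI — holds.
OS has to be in period 2 — violated.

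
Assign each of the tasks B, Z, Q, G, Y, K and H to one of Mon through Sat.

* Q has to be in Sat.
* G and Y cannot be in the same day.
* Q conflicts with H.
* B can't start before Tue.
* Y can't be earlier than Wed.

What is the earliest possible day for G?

Mon

G at Mon is achievable: Q=Sat; B=Tue; H=Mon; Y=Wed; Z=Mon; G=Mon; K=Mon.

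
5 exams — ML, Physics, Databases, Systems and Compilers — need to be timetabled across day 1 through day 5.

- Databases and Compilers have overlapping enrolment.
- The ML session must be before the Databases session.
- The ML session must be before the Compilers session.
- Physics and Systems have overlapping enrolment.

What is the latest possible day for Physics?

day 5

Physics at day 5 is achievable: Compilers=day 3, ML=day 1, Databases=day 2, Systems=day 1, Physics=day 5.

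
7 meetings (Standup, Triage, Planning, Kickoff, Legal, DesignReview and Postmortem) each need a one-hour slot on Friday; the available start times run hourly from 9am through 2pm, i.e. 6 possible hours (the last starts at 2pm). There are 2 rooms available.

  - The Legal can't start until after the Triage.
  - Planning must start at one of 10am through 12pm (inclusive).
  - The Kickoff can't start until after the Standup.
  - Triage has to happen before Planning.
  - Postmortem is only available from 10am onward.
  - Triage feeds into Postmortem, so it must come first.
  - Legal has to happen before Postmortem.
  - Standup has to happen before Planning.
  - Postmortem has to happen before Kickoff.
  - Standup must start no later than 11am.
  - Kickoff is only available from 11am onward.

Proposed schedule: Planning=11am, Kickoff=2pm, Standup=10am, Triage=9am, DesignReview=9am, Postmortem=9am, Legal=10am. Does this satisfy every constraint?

There are 2 rooms available — violated.
Postmortem has to happen before Kickoff — holds.
The Legal can't start until after the Triage — holds.
Triage feeds into Postmortem, so it must come first — violated.
The Kickoff can't start until after the Standup — holds.
Standup has to happen before Planning — holds.
Kickoff is only available from 11am onward — holds.
Planning must start at one of 10am through 12pm (inclusive) — holds.
Standup must start no later than 11am — holds.
Triage has to happen before Planning — holds.
Legal has to happen before Postmortem — violated.
Postmortem is only available from 10am onward — violated.

No. Postmortem is only available from 10am onward is not satisfied.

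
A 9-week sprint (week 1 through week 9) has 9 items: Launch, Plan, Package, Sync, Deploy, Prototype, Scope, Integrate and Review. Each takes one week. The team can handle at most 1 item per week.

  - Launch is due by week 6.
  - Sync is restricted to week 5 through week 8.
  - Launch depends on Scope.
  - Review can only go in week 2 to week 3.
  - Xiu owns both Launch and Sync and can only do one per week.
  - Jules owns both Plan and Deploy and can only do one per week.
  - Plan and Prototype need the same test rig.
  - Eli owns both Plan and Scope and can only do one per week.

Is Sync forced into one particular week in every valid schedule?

No

Sync can be week 5 (e.g. Plan in week 4, Launch in week 3, Prototype in week 8, Review in week 2, Package in week 6, Integrate in week 9, Scope in week 1, Sync in week 5, Deploy in week 7) or week 6 (e.g. Prototype in week 8; Integrate in week 9; Plan in week 4; Review in week 2; Package in week 5; Scope in week 1; Sync in week 6; Launch in week 3; Deploy in week 7).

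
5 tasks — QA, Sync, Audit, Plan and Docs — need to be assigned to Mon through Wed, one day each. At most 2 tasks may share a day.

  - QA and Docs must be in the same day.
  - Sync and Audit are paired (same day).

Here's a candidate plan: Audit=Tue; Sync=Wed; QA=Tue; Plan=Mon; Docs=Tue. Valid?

Sync and Audit are paired (same day) — violated.
At most 2 tasks may share a day — violated.
QA and Docs must be in the same day — holds.

Invalid. At most 2 tasks may share a day.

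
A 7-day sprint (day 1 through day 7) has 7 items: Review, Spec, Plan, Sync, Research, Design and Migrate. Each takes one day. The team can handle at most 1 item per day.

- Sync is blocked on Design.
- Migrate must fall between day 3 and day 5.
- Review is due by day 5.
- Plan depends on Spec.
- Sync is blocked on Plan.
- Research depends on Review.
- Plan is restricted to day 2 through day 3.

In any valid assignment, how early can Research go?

Precedence pushes Research to at least day 2.
Research at day 4 is achievable: Sync in day 7, Spec in day 1, Research in day 4, Migrate in day 5, Review in day 3, Plan in day 2, Design in day 6.
Nothing earlier works — the capacity limit rule out every day before day 4.

day 4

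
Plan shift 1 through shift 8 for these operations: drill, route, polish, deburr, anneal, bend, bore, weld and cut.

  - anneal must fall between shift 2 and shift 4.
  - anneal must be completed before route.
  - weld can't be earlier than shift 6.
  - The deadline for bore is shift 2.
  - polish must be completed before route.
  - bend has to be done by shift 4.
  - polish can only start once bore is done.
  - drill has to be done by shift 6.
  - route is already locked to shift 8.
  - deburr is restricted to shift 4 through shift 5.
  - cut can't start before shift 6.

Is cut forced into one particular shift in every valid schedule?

No

cut can be shift 6 (e.g. weld in shift 6; deburr in shift 4; polish in shift 2; drill in shift 1; route in shift 8; bore in shift 1; cut in shift 6; bend in shift 1; anneal in shift 2) or shift 7 (e.g. weld in shift 6; bend in shift 1; polish in shift 2; anneal in shift 2; cut in shift 7; drill in shift 1; bore in shift 1; route in shift 8; deburr in shift 4).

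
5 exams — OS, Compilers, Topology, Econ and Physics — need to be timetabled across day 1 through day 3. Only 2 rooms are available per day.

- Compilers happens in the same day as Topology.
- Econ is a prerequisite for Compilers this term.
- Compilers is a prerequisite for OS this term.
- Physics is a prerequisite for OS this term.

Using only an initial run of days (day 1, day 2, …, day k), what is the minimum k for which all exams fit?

3 days

The precedence chain requires at least 3 distinct days.
With at most 2 per day and 5 exams, at least 3 days are needed.
3 works (last occupied day: day 3): for example Compilers=day 2, Physics=day 1, Topology=day 2, Econ=day 1, OS=day 3.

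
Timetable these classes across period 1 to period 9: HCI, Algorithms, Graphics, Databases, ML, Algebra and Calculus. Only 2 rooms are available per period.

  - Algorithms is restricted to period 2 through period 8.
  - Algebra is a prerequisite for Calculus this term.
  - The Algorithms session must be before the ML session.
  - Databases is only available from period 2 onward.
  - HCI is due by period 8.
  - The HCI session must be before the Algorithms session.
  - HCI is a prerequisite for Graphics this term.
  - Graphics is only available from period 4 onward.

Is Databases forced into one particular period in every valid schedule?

Databases can be period 2 (e.g. Graphics -> period 4; HCI -> period 1; ML -> period 3; Databases -> period 2; Algorithms -> period 2; Algebra -> period 1; Calculus -> period 3) or period 3 (e.g. Algorithms in period 2; ML in period 3; Graphics in period 4; Calculus in period 2; HCI in period 1; Algebra in period 1; Databases in period 3).

No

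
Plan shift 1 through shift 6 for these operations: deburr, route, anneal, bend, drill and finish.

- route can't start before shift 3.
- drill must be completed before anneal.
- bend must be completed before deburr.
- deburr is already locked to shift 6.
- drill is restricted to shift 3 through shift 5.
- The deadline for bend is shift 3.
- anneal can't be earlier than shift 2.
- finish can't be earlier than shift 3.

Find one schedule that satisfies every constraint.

route -> shift 3, finish -> shift 3, anneal -> shift 4, bend -> shift 1, drill -> shift 3, deburr -> shift 6

Checking: bend(shift 1) before deburr(shift 6); drill(shift 3) before anneal(shift 4); anneal=shift 4 in [shift 2,shift 6]; deburr=shift 6 in [shift 6,shift 6]; finish=shift 3 in [shift 3,shift 6]; drill=shift 3 in [shift 3,shift 5]; route=shift 3 in [shift 3,shift 6]; bend=shift 1 in [shift 1,shift 3].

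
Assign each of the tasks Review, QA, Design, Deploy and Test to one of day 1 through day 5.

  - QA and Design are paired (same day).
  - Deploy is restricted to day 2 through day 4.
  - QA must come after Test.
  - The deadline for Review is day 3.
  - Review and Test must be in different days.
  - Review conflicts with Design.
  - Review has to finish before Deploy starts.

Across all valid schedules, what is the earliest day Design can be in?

Design must be in the same day as QA, which can't be before day 2, so Design is at least day 2.
Design at day 2 is achievable: Deploy in day 4, QA in day 2, Review in day 3, Design in day 2, Test in day 1.

day 2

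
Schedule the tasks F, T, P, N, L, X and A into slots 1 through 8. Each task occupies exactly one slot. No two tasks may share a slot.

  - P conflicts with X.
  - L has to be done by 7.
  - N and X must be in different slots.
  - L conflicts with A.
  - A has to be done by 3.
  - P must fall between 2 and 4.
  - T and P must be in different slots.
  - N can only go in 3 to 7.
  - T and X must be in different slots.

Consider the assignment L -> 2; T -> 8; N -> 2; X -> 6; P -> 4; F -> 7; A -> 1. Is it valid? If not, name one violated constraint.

No two tasks may share a slot — violated.
L has to be done by 7 — holds.
N can only go in 3 to 7 — violated.
P must fall between 2 and 4 — holds.
T and P must be in different slots — holds.
T and X must be in different slots — holds.
A has to be done by 3 — holds.
N and X must be in different slots — holds.
L conflicts with A — holds.
P conflicts with X — holds.

No. N can only go in 3 to 7 is not satisfied.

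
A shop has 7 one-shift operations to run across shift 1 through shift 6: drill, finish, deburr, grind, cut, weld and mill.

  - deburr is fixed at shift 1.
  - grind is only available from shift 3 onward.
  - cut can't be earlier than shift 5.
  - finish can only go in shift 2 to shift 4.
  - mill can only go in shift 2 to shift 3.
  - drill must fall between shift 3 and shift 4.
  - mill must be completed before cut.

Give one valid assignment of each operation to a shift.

drill in shift 3, finish in shift 2, mill in shift 2, deburr in shift 1, grind in shift 3, weld in shift 1, cut in shift 5

Checking: mill(shift 2) before cut(shift 5); deburr=shift 1 in [shift 1,shift 1]; grind=shift 3 in [shift 3,shift 6]; drill=shift 3 in [shift 3,shift 4]; mill=shift 2 in [shift 2,shift 3]; finish=shift 2 in [shift 2,shift 4]; cut=shift 5 in [shift 5,shift 6].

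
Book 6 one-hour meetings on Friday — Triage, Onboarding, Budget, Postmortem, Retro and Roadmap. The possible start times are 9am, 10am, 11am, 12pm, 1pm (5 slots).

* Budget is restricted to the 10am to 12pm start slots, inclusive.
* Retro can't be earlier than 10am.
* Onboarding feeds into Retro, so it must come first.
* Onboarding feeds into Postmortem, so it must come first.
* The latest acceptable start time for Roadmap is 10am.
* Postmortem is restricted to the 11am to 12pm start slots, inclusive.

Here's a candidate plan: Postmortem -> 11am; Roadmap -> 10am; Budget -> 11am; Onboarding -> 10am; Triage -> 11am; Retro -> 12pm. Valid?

Valid

Onboarding feeds into Postmortem, so it must come first — holds.
Onboarding feeds into Retro, so it must come first — holds.
Retro can't be earlier than 10am — holds.
Postmortem is restricted to the 11am to 12pm start slots, inclusive — holds.
The latest acceptable start time for Roadmap is 10am — holds.
Budget is restricted to the 10am to 12pm start slots, inclusive — holds.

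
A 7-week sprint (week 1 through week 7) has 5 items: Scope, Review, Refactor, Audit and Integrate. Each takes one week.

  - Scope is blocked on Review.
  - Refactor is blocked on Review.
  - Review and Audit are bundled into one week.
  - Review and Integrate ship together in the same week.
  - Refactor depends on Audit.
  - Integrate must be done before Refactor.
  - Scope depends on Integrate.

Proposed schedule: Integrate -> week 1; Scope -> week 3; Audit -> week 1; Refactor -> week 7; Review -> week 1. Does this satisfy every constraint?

Refactor is blocked on Review — holds.
Integrate must be done before Refactor — holds.
Scope depends on Integrate — holds.
Review and Integrate ship together in the same week — holds.
Refactor depends on Audit — holds.
Review and Audit are bundled into one week — holds.
Scope is blocked on Review — holds.

Yes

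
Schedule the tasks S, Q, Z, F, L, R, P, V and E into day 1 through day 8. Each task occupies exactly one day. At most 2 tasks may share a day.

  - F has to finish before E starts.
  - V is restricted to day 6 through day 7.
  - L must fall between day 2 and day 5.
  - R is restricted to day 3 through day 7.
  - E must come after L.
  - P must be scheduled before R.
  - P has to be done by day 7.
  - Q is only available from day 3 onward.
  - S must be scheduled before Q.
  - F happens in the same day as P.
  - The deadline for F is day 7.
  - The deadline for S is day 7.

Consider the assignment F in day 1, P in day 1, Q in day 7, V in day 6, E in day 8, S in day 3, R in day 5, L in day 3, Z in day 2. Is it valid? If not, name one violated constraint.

P must be scheduled before R — holds.
P has to be done by day 7 — holds.
At most 2 tasks may share a day — holds.
R is restricted to day 3 through day 7 — holds.
F has to finish before E starts — holds.
F happens in the same day as P — holds.
Q is only available from day 3 onward — holds.
S must be scheduled before Q — holds.
V is restricted to day 6 through day 7 — holds.
E must come after L — holds.
The deadline for F is day 7 — holds.
L must fall between day 2 and day 5 — holds.
The deadline for S is day 7 — holds.

Yes, all constraints hold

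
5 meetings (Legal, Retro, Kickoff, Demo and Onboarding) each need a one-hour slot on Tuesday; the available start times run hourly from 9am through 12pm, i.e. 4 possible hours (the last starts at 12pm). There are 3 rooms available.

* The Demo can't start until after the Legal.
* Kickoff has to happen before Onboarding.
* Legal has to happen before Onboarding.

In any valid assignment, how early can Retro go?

9am

Retro at 9am is achievable: Onboarding in 10am; Legal in 9am; Demo in 10am; Kickoff in 9am; Retro in 9am.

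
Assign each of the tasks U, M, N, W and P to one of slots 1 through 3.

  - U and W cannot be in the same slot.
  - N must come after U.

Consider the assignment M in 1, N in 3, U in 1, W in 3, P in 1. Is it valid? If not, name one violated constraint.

U and W cannot be in the same slot — holds.
N must come after U — holds.

Valid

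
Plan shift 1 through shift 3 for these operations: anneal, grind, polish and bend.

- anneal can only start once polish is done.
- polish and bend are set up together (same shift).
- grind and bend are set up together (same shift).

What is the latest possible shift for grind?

Grind must be in the same shift as polish, which can't be after shift 2, so grind is at most shift 2.
grind at shift 2 is achievable: polish=shift 2, grind=shift 2, anneal=shift 3, bend=shift 2.

shift 2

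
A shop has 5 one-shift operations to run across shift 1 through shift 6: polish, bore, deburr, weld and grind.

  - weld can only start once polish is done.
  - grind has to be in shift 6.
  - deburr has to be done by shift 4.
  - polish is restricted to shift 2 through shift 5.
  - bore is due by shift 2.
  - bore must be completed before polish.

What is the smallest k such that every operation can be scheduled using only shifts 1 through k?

6 shifts

The precedence chain requires at least 3 distinct shifts.
grind can't be placed before shift 6, so the schedule must run through at least shift 6.
6 works (last occupied shift: shift 6): for example grind in shift 6, deburr in shift 1, polish in shift 2, bore in shift 1, weld in shift 3.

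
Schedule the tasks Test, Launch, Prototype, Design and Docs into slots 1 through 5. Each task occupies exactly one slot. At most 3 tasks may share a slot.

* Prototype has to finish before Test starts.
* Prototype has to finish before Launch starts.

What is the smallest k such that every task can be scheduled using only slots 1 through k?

2 slots

The precedence chain requires at least 2 distinct slots.
With at most 3 per slot and 5 tasks, at least 2 slots are needed.
2 works (last occupied slot: 2): for example Design=1; Prototype=1; Docs=1; Test=2; Launch=2.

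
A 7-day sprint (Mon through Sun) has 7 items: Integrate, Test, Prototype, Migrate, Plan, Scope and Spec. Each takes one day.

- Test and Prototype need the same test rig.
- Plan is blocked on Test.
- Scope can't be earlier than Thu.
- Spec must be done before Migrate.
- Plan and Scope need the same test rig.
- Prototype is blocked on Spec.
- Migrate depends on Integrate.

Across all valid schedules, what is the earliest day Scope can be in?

Scope is available from Thu.
Scope at Thu is achievable: Prototype=Tue; Test=Mon; Migrate=Tue; Plan=Tue; Integrate=Mon; Scope=Thu; Spec=Mon.

Thu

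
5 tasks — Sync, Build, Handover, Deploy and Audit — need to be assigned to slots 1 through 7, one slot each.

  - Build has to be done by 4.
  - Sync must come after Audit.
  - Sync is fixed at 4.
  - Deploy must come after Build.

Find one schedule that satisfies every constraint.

Sync -> 4; Deploy -> 2; Handover -> 1; Build -> 1; Audit -> 1

Checking: Build(1) before Deploy(2); Audit(1) before Sync(4); Sync=4 in [4,4]; Build=1 in [1,4].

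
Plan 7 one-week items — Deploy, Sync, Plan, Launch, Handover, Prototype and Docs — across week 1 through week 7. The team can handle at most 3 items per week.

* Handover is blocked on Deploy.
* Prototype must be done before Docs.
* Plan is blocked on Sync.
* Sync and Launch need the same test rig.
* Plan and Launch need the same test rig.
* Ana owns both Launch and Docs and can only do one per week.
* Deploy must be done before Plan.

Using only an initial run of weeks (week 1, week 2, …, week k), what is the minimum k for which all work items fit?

3 weeks

The precedence chain requires at least 2 distinct weeks.
With at most 3 per week and 7 work items, at least 3 weeks are needed.
3 works (last occupied week: week 3): for example Launch in week 3, Docs in week 2, Handover in week 2, Deploy in week 1, Sync in week 1, Prototype in week 1, Plan in week 2.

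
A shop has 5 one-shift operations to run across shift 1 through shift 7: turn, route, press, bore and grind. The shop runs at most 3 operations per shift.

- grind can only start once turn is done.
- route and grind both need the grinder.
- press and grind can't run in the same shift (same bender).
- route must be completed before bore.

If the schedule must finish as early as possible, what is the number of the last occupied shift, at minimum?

The precedence chain requires at least 2 distinct shifts.
With at most 3 per shift and 5 operations, at least 2 shifts are needed.
2 works (last occupied shift: shift 2): for example route -> shift 1; turn -> shift 1; press -> shift 1; bore -> shift 2; grind -> shift 2.

shift 2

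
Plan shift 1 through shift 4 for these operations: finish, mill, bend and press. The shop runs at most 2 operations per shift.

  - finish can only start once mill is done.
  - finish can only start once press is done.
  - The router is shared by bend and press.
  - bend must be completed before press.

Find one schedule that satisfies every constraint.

bend=shift 1; press=shift 2; finish=shift 3; mill=shift 1

Checking: press(shift 2) before finish(shift 3); mill(shift 1) before finish(shift 3); bend(shift 1) before press(shift 2); bend(shift 1) != press(shift 2); max 2 per shift (cap 2).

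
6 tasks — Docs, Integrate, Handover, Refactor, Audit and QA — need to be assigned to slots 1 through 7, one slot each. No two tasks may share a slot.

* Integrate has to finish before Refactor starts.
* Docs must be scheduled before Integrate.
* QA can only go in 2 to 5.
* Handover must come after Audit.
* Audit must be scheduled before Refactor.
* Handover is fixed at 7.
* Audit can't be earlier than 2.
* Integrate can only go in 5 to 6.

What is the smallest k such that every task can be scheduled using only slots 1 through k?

The precedence chain requires at least 3 distinct slots.
With at most 1 per slot and 6 tasks, at least 6 slots are needed.
Handover can't be placed before 7, so the schedule must run through at least slot 7.
7 works (last occupied slot: 7): for example Integrate -> 5; QA -> 2; Docs -> 1; Handover -> 7; Audit -> 3; Refactor -> 6.

7 slots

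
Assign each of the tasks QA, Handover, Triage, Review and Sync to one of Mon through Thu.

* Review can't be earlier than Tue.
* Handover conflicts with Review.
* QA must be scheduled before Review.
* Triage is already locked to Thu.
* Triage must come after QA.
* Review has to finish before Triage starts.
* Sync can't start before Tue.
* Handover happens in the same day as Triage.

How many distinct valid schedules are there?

9

Splitting on QA: it can be Mon (6), Tue (3). Listing each branch's schedules as (Handover, Triage, Review, Sync):
QA=Mon: (Thu,Thu,Tue,Tue) (Thu,Thu,Tue,Wed) (Thu,Thu,Tue,Thu) (Thu,Thu,Wed,Tue) (Thu,Thu,Wed,Wed) (Thu,Thu,Wed,Thu) — 6.
QA=Tue: (Thu,Thu,Wed,Tue) (Thu,Thu,Wed,Wed) (Thu,Thu,Wed,Thu) — 3.
Summing: 6 + 3 = 9.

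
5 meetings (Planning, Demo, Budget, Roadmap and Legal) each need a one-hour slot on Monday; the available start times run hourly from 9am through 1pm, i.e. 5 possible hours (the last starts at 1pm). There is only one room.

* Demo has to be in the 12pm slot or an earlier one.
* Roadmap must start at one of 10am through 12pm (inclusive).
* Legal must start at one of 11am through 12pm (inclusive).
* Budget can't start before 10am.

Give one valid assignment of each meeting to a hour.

Legal -> 11am, Budget -> 12pm, Demo -> 9am, Planning -> 1pm, Roadmap -> 10am

Checking: Legal=11am in [11am,12pm]; Roadmap=10am in [10am,12pm]; Demo=9am in [9am,12pm]; Budget=12pm in [10am,1pm]; max 1 per hour (cap 1).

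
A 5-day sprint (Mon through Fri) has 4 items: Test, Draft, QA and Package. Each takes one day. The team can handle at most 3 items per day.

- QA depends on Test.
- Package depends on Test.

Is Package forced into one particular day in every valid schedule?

No

Package can be Tue (e.g. Package=Tue; Test=Mon; QA=Tue; Draft=Mon) or Wed (e.g. Draft in Mon; Package in Wed; Test in Mon; QA in Tue).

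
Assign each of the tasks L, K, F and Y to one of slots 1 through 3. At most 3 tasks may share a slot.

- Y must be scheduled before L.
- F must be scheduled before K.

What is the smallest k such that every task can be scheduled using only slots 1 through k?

2 slots

The precedence chain requires at least 2 distinct slots.
With at most 3 per slot and 4 tasks, at least 2 slots are needed.
2 works (last occupied slot: 2): for example F=1; K=2; Y=1; L=2.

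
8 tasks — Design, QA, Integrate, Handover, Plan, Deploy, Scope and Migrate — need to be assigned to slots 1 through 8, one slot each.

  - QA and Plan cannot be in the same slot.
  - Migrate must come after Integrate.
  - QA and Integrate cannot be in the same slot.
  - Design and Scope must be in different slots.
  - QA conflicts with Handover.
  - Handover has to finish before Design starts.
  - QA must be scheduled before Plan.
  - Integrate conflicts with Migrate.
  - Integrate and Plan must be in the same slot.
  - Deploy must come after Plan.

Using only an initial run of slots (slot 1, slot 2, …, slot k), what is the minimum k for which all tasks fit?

The precedence chain requires at least 3 distinct slots.
3 works (last occupied slot: 3): for example Handover=2; Plan=2; Migrate=3; Scope=1; Integrate=2; Deploy=3; QA=1; Design=3.

3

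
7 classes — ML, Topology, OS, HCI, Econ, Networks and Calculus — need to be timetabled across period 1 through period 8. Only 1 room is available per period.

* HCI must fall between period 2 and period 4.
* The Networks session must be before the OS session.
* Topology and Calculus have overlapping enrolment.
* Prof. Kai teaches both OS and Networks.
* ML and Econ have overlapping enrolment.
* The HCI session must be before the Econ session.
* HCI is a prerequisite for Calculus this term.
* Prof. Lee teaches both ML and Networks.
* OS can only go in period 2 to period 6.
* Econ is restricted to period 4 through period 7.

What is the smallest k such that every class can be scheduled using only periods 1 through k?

The precedence chain requires at least 2 distinct periods.
With at most 1 per period and 7 classes, at least 7 periods are needed.
Econ can't be placed before period 4, so the schedule must run through at least period 4.
7 works (last occupied period: period 7): for example ML in period 6, Econ in period 4, Networks in period 1, Topology in period 7, HCI in period 2, Calculus in period 5, OS in period 3.

7 periods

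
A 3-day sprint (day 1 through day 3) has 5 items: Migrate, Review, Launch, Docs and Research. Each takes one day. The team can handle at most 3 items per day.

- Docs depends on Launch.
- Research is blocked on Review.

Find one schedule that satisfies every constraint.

Research=day 2, Launch=day 1, Migrate=day 1, Docs=day 2, Review=day 1

Checking: Review(day 1) before Research(day 2); Launch(day 1) before Docs(day 2); max 3 per day (cap 3).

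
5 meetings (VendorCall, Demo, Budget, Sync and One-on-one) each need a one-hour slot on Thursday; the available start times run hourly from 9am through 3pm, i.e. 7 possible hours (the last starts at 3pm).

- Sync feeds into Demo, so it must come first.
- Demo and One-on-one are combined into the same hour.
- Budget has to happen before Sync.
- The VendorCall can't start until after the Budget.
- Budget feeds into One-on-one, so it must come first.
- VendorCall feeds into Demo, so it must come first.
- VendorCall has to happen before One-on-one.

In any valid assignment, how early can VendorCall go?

10am

Precedence pushes VendorCall to at least 10am; downstream work caps VendorCall at 2pm.
VendorCall at 10am is achievable: Budget -> 9am; Sync -> 10am; VendorCall -> 10am; One-on-one -> 11am; Demo -> 11am.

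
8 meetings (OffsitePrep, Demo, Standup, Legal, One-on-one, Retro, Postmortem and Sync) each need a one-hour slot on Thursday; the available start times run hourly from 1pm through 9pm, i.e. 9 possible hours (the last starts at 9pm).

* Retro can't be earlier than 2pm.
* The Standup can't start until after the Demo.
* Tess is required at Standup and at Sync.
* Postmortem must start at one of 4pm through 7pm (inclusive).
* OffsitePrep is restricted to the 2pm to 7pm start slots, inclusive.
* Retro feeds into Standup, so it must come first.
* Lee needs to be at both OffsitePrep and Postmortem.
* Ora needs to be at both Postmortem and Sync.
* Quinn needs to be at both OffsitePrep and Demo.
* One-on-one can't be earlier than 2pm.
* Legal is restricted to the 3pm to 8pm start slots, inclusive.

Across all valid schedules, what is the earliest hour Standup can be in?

3pm

Precedence pushes Standup to at least 3pm.
Standup at 3pm is achievable: Legal=3pm; Postmortem=4pm; Standup=3pm; Sync=1pm; Retro=2pm; One-on-one=2pm; OffsitePrep=2pm; Demo=1pm.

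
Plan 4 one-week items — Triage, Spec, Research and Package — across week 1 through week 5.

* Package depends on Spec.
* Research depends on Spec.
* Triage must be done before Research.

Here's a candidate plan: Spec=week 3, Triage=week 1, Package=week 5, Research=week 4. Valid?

Triage must be done before Research — holds.
Package depends on Spec — holds.
Research depends on Spec — holds.

Yes, all constraints hold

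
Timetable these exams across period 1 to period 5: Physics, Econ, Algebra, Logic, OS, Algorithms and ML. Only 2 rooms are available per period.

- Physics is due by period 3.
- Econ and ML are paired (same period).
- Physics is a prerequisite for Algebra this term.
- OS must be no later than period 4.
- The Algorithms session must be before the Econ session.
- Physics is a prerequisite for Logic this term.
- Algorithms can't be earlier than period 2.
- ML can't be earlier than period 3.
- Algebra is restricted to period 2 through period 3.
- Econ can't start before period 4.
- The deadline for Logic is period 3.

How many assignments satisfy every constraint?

Splitting on Physics: it can be period 1 (44), period 2 (6). Listing each branch's schedules as (Econ, Algebra, Logic, OS, Algorithms, ML) by period number:
Physics=period 1: (4,2,2,1,3,4) (4,2,2,3,3,4) (4,2,3,1,2,4) (4,2,3,1,3,4) (4,2,3,2,3,4) (4,2,3,3,2,4) (4,3,2,1,2,4) (4,3,2,1,3,4) (4,3,2,2,3,4) (4,3,2,3,2,4) (4,3,3,1,2,4) (4,3,3,2,2,4) (5,2,2,1,3,5) (5,2,2,1,4,5) (5,2,2,3,3,5) (5,2,2,3,4,5) (5,2,2,4,3,5) (5,2,2,4,4,5) (5,2,3,1,2,5) (5,2,3,1,3,5) (5,2,3,1,4,5) (5,2,3,2,3,5) (5,2,3,2,4,5) (5,2,3,3,2,5) (5,2,3,3,4,5) (5,2,3,4,2,5) (5,2,3,4,3,5) (5,2,3,4,4,5) (5,3,2,1,2,5) (5,3,2,1,3,5) (5,3,2,1,4,5) (5,3,2,2,3,5) (5,3,2,2,4,5) (5,3,2,3,2,5) (5,3,2,3,4,5) (5,3,2,4,2,5) (5,3,2,4,3,5) (5,3,2,4,4,5) (5,3,3,1,2,5) (5,3,3,1,4,5) (5,3,3,2,2,5) (5,3,3,2,4,5) (5,3,3,4,2,5) (5,3,3,4,4,5) — 44.
Physics=period 2: (4,3,3,1,2,4) (5,3,3,1,2,5) (5,3,3,1,4,5) (5,3,3,2,4,5) (5,3,3,4,2,5) (5,3,3,4,4,5) — 6.
Summing: 44 + 6 = 50.

50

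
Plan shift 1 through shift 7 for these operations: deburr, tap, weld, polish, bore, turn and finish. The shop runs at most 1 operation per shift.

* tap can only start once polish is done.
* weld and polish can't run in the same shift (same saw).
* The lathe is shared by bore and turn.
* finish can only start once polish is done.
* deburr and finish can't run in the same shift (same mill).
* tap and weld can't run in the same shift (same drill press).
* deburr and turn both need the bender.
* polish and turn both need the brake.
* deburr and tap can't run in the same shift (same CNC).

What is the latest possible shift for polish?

shift 5

Downstream work caps polish at shift 6.
polish at shift 5 is achievable: bore=shift 3, finish=shift 7, turn=shift 4, tap=shift 6, deburr=shift 1, polish=shift 5, weld=shift 2.
Nothing later works — the conflict and capacity constraints rule out every shift after shift 5.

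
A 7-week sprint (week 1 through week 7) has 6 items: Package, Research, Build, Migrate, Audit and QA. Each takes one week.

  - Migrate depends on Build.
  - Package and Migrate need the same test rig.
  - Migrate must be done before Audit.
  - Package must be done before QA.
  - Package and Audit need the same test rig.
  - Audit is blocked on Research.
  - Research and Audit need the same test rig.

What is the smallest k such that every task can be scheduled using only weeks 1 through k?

3

The precedence chain requires at least 3 distinct weeks.
3 works (last occupied week: week 3): for example QA -> week 2, Audit -> week 3, Package -> week 1, Build -> week 1, Research -> week 1, Migrate -> week 2.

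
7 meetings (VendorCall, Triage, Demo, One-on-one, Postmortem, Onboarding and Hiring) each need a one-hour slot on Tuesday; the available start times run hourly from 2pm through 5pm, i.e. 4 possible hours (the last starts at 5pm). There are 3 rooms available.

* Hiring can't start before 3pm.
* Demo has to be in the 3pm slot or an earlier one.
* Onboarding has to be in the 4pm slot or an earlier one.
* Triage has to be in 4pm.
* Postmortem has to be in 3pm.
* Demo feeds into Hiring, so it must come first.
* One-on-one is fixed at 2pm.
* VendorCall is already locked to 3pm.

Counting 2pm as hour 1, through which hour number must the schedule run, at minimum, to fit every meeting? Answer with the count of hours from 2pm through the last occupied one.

The precedence chain requires at least 2 distinct hours.
With at most 3 per hour and 7 meetings, at least 3 hours are needed.
Triage can't be placed before 4pm — that is hour 3 counting from 2pm — so the schedule must run through at least 3 hours.
3 works (last occupied hour: 4pm): for example Triage=4pm; Hiring=3pm; VendorCall=3pm; Onboarding=2pm; One-on-one=2pm; Demo=2pm; Postmortem=3pm.

3 hours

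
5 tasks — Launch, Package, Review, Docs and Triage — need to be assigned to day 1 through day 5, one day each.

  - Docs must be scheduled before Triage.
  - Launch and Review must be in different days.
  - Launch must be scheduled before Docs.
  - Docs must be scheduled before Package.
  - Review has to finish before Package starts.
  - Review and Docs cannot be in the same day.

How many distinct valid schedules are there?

Splitting on Launch: it can be day 1 (17), day 2 (8), day 3 (2). Listing each branch's schedules as (Package, Review, Docs, Triage) by day number:
Launch=day 1: (4,2,3,4) (4,2,3,5) (4,3,2,3) (4,3,2,4) (4,3,2,5) (5,2,3,4) (5,2,3,5) (5,2,4,5) (5,3,2,3) (5,3,2,4) (5,3,2,5) (5,3,4,5) (5,4,2,3) (5,4,2,4) (5,4,2,5) (5,4,3,4) (5,4,3,5) — 17.
Launch=day 2: (4,1,3,4) (4,1,3,5) (5,1,3,4) (5,1,3,5) (5,1,4,5) (5,3,4,5) (5,4,3,4) (5,4,3,5) — 8.
Launch=day 3: (5,1,4,5) (5,2,4,5) — 2.
Summing: 17 + 8 + 2 = 27.

27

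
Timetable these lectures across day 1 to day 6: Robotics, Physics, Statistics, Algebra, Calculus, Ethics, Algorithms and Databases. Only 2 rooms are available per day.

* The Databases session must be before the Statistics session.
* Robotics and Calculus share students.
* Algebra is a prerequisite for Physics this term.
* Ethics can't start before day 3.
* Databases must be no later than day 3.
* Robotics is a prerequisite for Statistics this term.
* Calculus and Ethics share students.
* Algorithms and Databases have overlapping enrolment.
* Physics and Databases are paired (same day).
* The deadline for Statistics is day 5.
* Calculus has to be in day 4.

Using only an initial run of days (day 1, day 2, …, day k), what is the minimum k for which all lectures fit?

The precedence chain requires at least 3 distinct days.
With at most 2 per day and 8 lectures, at least 4 days are needed.
Calculus can't be placed before day 4, so the schedule must run through at least day 4.
4 works (last occupied day: day 4): for example Statistics=day 3; Physics=day 2; Algebra=day 1; Ethics=day 3; Algorithms=day 4; Calculus=day 4; Robotics=day 1; Databases=day 2.

4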